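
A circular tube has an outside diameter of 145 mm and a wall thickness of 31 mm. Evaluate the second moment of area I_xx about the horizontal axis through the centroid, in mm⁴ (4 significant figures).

I_xx ≈ 1.937 × 10⁷ mm⁴

Treat the section as a set of non-overlapping primitives; coordinates are from the bounding-box lower-left.
Outer circle: ⌀145, A = 16 513 mm², y = 72.5 mm, Ī = 21 699 109 mm⁴.
Bore (subtracted): ⌀83, A = 5410.61 mm², y = 72.5 mm, Ī = 2 329 605 mm⁴.
By symmetry the centroid is at mid-height, ȳ = 72.5 mm.
All pieces are centred on the horizontal axis through the centroid, so I = ΣĪ (holes subtracted) = 19 369 504 mm⁴.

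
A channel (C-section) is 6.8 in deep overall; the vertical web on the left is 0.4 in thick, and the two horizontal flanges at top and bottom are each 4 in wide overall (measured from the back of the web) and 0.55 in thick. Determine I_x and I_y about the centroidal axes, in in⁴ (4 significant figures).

I_x ≈ 49.25 in⁴, I_y ≈ 10.76 in⁴

Treat the section as a set of non-overlapping primitives; coordinates are from the bounding-box lower-left.
Web: 0.4 × 6.8, A = 2.72 in², y = 3.4 in, Ī = 10.4811 in⁴.
Top flange (beyond web): 3.6 × 0.55, A = 1.98 in², y = 6.525 in, Ī = 0.0499125 in⁴.
Bottom flange (beyond web): 3.6 × 0.55, A = 1.98 in², y = 0.275 in, Ī = 0.0499125 in⁴.
By symmetry the centroid is at mid-height, ȳ = 3.4 in.
Transfer each piece to the centroidal x-axis using Ī + A·d² with d = y − 3.4:
  web: d = 0 in → contributes +10.4811 in⁴
  top flange (beyond web): d = 3.125 in → contributes +19.3859 in⁴
  bottom flange (beyond web): d = -3.125 in → contributes +19.3859 in⁴
Total I = 49.2528 in⁴.
For the y-axis: x̄ = 1.38563 in.
Repeating about the centroidal y-axis gives I_y = 10.7629 in⁴.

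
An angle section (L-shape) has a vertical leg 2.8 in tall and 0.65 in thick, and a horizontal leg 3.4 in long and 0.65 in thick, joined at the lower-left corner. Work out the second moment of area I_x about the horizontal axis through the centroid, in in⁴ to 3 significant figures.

I_x ≈ 2.29 in⁴

Treat the section as a set of non-overlapping primitives; coordinates are from the bounding-box lower-left.
Vertical leg: 0.65 × 2.8, A = 1.82 in², y = 1.4 in, Ī = 1.1891 in⁴.
Horizontal leg (remainder): 2.75 × 0.65, A = 1.7875 in², y = 0.325 in, Ī = 0.062935 in⁴.
Centroid: ȳ = ΣA·y / ΣA = 0.86734 in.
Transfer each piece to the horizontal axis through the centroid using Ī + A·d² with d = y − 0.86734:
  vertical leg: d = 0.53266 in → contributes +1.7054 in⁴
  horizontal leg (remainder): d = -0.54234 in → contributes +0.5887 in⁴
Total I = 2.2941 in⁴.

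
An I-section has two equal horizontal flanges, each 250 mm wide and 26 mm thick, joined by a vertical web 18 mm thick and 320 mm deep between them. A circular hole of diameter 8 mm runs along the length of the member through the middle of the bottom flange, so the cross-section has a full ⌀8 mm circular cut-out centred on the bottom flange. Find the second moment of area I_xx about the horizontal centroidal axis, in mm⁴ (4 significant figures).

I_xx ≈ 4.375 × 10⁸ mm⁴

Decompose the section into non-overlapping parts with the origin at the bottom-left of its bounding rectangle.
Bottom flange: 250 × 26, A = 6 500 mm², y = 13 mm, Ī = 366 167 mm⁴.
Web: 18 × 320, A = 5 760 mm², y = 186 mm, Ī = 49 152 000 mm⁴.
Top flange: 250 × 26, A = 6 500 mm², y = 359 mm, Ī = 366 167 mm⁴.
Hole (subtracted): ⌀8, A = 50.2655 mm², y = 13 mm, Ī = 201.062 mm⁴.
Centroid: ȳ = ΣA·y / ΣA = 186.465 mm.
Transfer each piece to the horizontal centroidal axis using Ī + A·d² with d = y − 186.465:
  bottom flange: d = -173.465 mm → contributes +195 951 363 mm⁴
  web: d = -0.464781 mm → contributes +49 153 244 mm⁴
  top flange: d = 172.535 mm → contributes +193 860 778 mm⁴
  hole: d = -173.465 mm → contributes −1 512 691 mm⁴
Total I = 437 452 695 mm⁴.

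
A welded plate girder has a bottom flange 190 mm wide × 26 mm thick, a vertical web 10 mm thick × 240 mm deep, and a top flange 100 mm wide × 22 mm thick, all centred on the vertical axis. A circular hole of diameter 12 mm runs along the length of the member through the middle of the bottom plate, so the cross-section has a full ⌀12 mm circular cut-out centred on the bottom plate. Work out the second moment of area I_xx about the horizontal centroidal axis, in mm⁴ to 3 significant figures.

Split into non-overlapping primitives; take the origin at the lower-left of the bounding box.
Bottom plate: 190 × 26, A = 4 940 mm², y = 13 mm, Ī = 278 287 mm⁴.
Web plate: 10 × 240, A = 2 400 mm², y = 146 mm, Ī = 11 520 000 mm⁴.
Top plate: 100 × 22, A = 2 200 mm², y = 277 mm, Ī = 88 733 mm⁴.
Hole (subtracted): ⌀12, A = 113.1 mm², y = 13 mm, Ī = 1017.9 mm⁴.
Centroid: ȳ = ΣA·y / ΣA = 108.47 mm.
Transfer each piece to the horizontal centroidal axis using Ī + A·d² with d = y − 108.47:
  bottom plate: d = -95.471 mm → contributes +45 305 381 mm⁴
  web plate: d = 37.529 mm → contributes +14 900 142 mm⁴
  top plate: d = 168.53 mm → contributes +62 572 857 mm⁴
  hole: d = -95.471 mm → contributes −1 031 877 mm⁴
Total I = 121 746 503 mm⁴.

I_xx ≈ 1.22 × 10⁸ mm⁴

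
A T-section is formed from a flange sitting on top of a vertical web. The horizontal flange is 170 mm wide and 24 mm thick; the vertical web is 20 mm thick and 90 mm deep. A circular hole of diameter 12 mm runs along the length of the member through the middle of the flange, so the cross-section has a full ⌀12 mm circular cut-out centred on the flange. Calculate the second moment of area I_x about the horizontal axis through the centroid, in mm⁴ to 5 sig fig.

Split into non-overlapping primitives; take the origin at the lower-left of the bounding box.
Flange: 170 × 24, A = 4 080 mm², y = 102 mm, Ī = 195 840 mm⁴.
Web: 20 × 90, A = 1 800 mm², y = 45 mm, Ī = 1 215 000 mm⁴.
Hole (subtracted): ⌀12, A = 113.0973 mm², y = 102 mm, Ī = 1017.876 mm⁴.
Centroid: ȳ = ΣA·y / ΣA = 84.20882 mm.
Transfer each piece to the horizontal axis through the centroid using Ī + A·d² with d = y − 84.20882:
  flange: d = 17.79118 mm → contributes +1 487 266 mm⁴
  web: d = -39.20882 mm → contributes +3 982 197 mm⁴
  hole: d = 17.79118 mm → contributes −36816.13 mm⁴
Total I = 5 432 647 mm⁴.

I_x ≈ 5.4326 × 10⁶ mm⁴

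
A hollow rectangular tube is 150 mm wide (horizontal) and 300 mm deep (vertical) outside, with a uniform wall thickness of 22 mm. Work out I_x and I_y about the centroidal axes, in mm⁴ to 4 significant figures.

Split into non-overlapping primitives; take the origin at the lower-left of the bounding box.
Outer rectangle: 150 × 300, A = 45 000 mm², y = 150 mm, Ī = 337 500 000 mm⁴.
Inner void (subtracted): 106 × 256, A = 27 136 mm², y = 150 mm, Ī = 148 198 741 mm⁴.
By symmetry the centroid is at mid-height, ȳ = 150 mm.
All pieces are centred on the centroidal x-axis, so I = ΣĪ (holes subtracted) = 189 301 259 mm⁴.
Repeating about the centroidal y-axis gives I_y = 58 966 659 mm⁴.

I_x ≈ 1.893 × 10⁸ mm⁴, I_y ≈ 5.897 × 10⁷ mm⁴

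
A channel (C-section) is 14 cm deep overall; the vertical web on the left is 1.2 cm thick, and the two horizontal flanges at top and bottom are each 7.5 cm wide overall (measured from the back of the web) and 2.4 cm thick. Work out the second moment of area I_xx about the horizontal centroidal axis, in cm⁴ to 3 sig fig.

I_xx ≈ 1310 cm⁴

Treat the section as a set of non-overlapping primitives; coordinates are from the bounding-box lower-left.
Web: 1.2 × 14, A = 16.8 cm², y = 7 cm, Ī = 274.4 cm⁴.
Top flange (beyond web): 6.3 × 2.4, A = 15.12 cm², y = 12.8 cm, Ī = 7.2576 cm⁴.
Bottom flange (beyond web): 6.3 × 2.4, A = 15.12 cm², y = 1.2 cm, Ī = 7.2576 cm⁴.
By symmetry the centroid is at mid-height, ȳ = 7 cm.
Transfer each piece to the horizontal centroidal axis using Ī + A·d² with d = y − 7:
  web: d = 0 cm → contributes +274.4 cm⁴
  top flange (beyond web): d = 5.8 cm → contributes +515.89 cm⁴
  bottom flange (beyond web): d = -5.8 cm → contributes +515.89 cm⁴
Total I = 1306.2 cm⁴.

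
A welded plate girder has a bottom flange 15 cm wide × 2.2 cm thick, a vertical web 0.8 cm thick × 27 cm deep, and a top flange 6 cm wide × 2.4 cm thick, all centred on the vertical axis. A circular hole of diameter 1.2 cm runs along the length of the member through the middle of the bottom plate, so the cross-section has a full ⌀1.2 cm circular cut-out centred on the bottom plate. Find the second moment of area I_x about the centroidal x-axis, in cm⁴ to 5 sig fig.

Decompose the section into non-overlapping parts with the origin at the bottom-left of its bounding rectangle.
Bottom plate: 15 × 2.2, A = 33 cm², y = 1.1 cm, Ī = 13.31 cm⁴.
Web plate: 0.8 × 27, A = 21.6 cm², y = 15.7 cm, Ī = 1312.2 cm⁴.
Top plate: 6 × 2.4, A = 14.4 cm², y = 30.4 cm, Ī = 6.912 cm⁴.
Hole (subtracted): ⌀1.2, A = 1.130973 cm², y = 1.1 cm, Ī = 0.1017876 cm⁴.
Centroid: ȳ = ΣA·y / ΣA = 11.96328 cm.
Transfer each piece to the centroidal x-axis using Ī + A·d² with d = y − 11.96328:
  bottom plate: d = -10.86328 cm → contributes +3907.666 cm⁴
  web plate: d = 3.736724 cm → contributes +1613.803 cm⁴
  top plate: d = 18.43672 cm → contributes +4901.656 cm⁴
  hole: d = -10.86328 cm → contributes −133.5688 cm⁴
Total I = 10289.56 cm⁴.

I_x ≈ 1.0290 × 10⁴ cm⁴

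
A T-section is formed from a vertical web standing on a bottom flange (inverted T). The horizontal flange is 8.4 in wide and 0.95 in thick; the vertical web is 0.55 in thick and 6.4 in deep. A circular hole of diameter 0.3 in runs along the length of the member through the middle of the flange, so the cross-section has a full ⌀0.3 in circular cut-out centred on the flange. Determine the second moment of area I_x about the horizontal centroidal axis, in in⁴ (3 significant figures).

Split into non-overlapping primitives; take the origin at the lower-left of the bounding box.
Flange: 8.4 × 0.95, A = 7.98 in², y = 0.475 in, Ī = 0.60016 in⁴.
Web: 0.55 × 6.4, A = 3.52 in², y = 4.15 in, Ī = 12.015 in⁴.
Hole (subtracted): ⌀0.3, A = 0.070686 in², y = 0.475 in, Ī = 0.00039761 in⁴.
Centroid: ȳ = ΣA·y / ΣA = 1.6068 in.
Transfer each piece to the horizontal centroidal axis using Ī + A·d² with d = y − 1.6068:
  flange: d = -1.1318 in → contributes +10.823 in⁴
  web: d = 2.5432 in → contributes +34.781 in⁴
  hole: d = -1.1318 in → contributes −0.090948 in⁴
Total I = 45.513 in⁴.

I_x ≈ 45.5 in⁴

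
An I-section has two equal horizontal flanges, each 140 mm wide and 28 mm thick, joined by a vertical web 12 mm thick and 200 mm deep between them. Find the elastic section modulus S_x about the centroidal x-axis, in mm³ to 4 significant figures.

S_x ≈ 8.625 × 10⁵ mm³

Decompose the section into non-overlapping parts with the origin at the bottom-left of its bounding rectangle.
Bottom flange: 140 × 28, A = 3 920 mm², y = 14 mm, Ī = 256 107 mm⁴.
Web: 12 × 200, A = 2 400 mm², y = 128 mm, Ī = 8 000 000 mm⁴.
Top flange: 140 × 28, A = 3 920 mm², y = 242 mm, Ī = 256 107 mm⁴.
By symmetry the centroid is at mid-height, ȳ = 128 mm.
Transfer each piece to the centroidal x-axis using Ī + A·d² with d = y − 128:
  bottom flange: d = -114 mm → contributes +51 200 427 mm⁴
  web: d = 0 mm → contributes +8 000 000 mm⁴
  top flange: d = 114 mm → contributes +51 200 427 mm⁴
Total I = 110 400 853 mm⁴.
Extreme fibre distance c = 128 mm; S = I/c = 862 507 mm³.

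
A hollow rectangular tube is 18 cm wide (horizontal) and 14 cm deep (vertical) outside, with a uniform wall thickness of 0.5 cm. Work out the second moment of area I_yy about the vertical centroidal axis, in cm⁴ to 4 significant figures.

I_yy ≈ 1482 cm⁴

Treat the section as a set of non-overlapping primitives; coordinates are from the bounding-box lower-left.
Outer rectangle: 18 × 14, A = 252 cm², x = 9 cm, Ī = 6 804 cm⁴.
Inner void (subtracted): 17 × 13, A = 221 cm², x = 9 cm, Ī = 5322.42 cm⁴.
By symmetry the centroid is at mid-width, x̄ = 9 cm.
All pieces are centred on the vertical centroidal axis, so I = ΣĪ (holes subtracted) = 1481.58 cm⁴.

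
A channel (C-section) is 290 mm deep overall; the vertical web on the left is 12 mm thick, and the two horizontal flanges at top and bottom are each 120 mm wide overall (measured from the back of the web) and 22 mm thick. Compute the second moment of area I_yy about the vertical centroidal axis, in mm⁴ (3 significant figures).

I_yy ≈ 1.19 × 10⁷ mm⁴

Split into non-overlapping primitives; take the origin at the lower-left of the bounding box.
Web: 12 × 290, A = 3 480 mm², x = 6 mm, Ī = 41 760 mm⁴.
Top flange (beyond web): 108 × 22, A = 2 376 mm², x = 66 mm, Ī = 2 309 472 mm⁴.
Bottom flange (beyond web): 108 × 22, A = 2 376 mm², x = 66 mm, Ī = 2 309 472 mm⁴.
Centroid: x̄ = ΣA·x / ΣA = 40.636 mm.
Transfer each piece to the vertical centroidal axis using Ī + A·d² with d = x − 40.636:
  web: d = -34.636 mm → contributes +4 216 447 mm⁴
  top flange (beyond web): d = 25.364 mm → contributes +3 838 082 mm⁴
  bottom flange (beyond web): d = 25.364 mm → contributes +3 838 082 mm⁴
Total I = 11 892 611 mm⁴.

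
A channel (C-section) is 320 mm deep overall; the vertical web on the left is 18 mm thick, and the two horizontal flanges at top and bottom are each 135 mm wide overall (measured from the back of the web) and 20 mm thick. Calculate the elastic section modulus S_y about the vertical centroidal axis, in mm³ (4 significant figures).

S_y ≈ 1.803 × 10⁵ mm³

Break the section into simple shapes (no overlaps), measuring from the bottom-left corner of the bounding box.
Web: 18 × 320, A = 5 760 mm², x = 9 mm, Ī = 155 520 mm⁴.
Top flange (beyond web): 117 × 20, A = 2 340 mm², x = 76.5 mm, Ī = 2 669 355 mm⁴.
Bottom flange (beyond web): 117 × 20, A = 2 340 mm², x = 76.5 mm, Ī = 2 669 355 mm⁴.
Centroid: x̄ = ΣA·x / ΣA = 39.2586 mm.
Transfer each piece to the vertical centroidal axis using Ī + A·d² with d = x − 39.2586:
  web: d = -30.2586 mm → contributes +5 429 285 mm⁴
  top flange (beyond web): d = 37.2414 mm → contributes +5 914 749 mm⁴
  bottom flange (beyond web): d = 37.2414 mm → contributes +5 914 749 mm⁴
Total I = 17 258 782 mm⁴.
Extreme fibre distance c = 95.7414 mm; S = I/c = 180 265 mm³.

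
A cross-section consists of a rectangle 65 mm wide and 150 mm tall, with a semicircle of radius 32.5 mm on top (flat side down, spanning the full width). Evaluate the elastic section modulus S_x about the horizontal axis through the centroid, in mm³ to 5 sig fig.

S_x ≈ 3.1275 × 10⁵ mm³

Treat the section as a set of non-overlapping primitives; coordinates are from the bounding-box lower-left.
Rectangular body: 65 × 150, A = 9 750 mm², y = 75 mm, Ī = 18 281 250 mm⁴.
Semicircular cap: semicircle r = 32.5, A = 1659.154 mm², y = 163.7934 mm, Ī = 122451.9 mm⁴.
Centroid: ȳ = ΣA·y / ΣA = 87.91261 mm.
Transfer each piece to the horizontal axis through the centroid using Ī + A·d² with d = y − 87.91261:
  rectangular body: d = -12.91261 mm → contributes +19 906 921 mm⁴
  semicircular cap: d = 75.88082 mm → contributes +9 675 690 mm⁴
Total I = 29 582 611 mm⁴.
Extreme fibre distance c = 94.58739 mm; S = I/c = 312754.3 mm³.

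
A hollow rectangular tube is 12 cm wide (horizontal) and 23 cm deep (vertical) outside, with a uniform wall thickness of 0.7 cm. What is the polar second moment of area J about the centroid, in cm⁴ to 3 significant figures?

Treat the section as a set of non-overlapping primitives; coordinates are from the bounding-box lower-left.
Outer rectangle: 12 × 23, A = 276 cm², y = 11.5 cm, Ī = 12 167 cm⁴.
Inner void (subtracted): 10.6 × 21.6, A = 228.96 cm², y = 11.5 cm, Ī = 8 902 cm⁴.
By symmetry the centroid is at mid-height, ȳ = 11.5 cm.
All pieces are centred on the centroidal x-axis, so I = ΣĪ (holes subtracted) = 3 265 cm⁴.
Repeating about the centroidal y-axis gives I_y = 1168.2 cm⁴.
Polar second moment: J = I_x + I_y = 4433.2 cm⁴.

J ≈ 4430 cm⁴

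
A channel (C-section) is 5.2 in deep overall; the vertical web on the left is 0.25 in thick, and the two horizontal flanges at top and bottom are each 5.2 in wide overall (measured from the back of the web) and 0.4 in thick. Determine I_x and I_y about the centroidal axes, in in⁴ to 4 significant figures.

Split into non-overlapping primitives; take the origin at the lower-left of the bounding box.
Web: 0.25 × 5.2, A = 1.3 in², y = 2.6 in, Ī = 2.92933 in⁴.
Top flange (beyond web): 4.95 × 0.4, A = 1.98 in², y = 5 in, Ī = 0.0264 in⁴.
Bottom flange (beyond web): 4.95 × 0.4, A = 1.98 in², y = 0.2 in, Ī = 0.0264 in⁴.
By symmetry the centroid is at mid-height, ȳ = 2.6 in.
Transfer each piece to the centroidal x-axis using Ī + A·d² with d = y − 2.6:
  web: d = 0 in → contributes +2.92933 in⁴
  top flange (beyond web): d = 2.4 in → contributes +11.4312 in⁴
  bottom flange (beyond web): d = -2.4 in → contributes +11.4312 in⁴
Total I = 25.7917 in⁴.
For the y-axis: x̄ = 2.08241 in.
Repeating about the centroidal y-axis gives I_y = 14.7087 in⁴.

I_x ≈ 25.79 in⁴, I_y ≈ 14.71 in⁴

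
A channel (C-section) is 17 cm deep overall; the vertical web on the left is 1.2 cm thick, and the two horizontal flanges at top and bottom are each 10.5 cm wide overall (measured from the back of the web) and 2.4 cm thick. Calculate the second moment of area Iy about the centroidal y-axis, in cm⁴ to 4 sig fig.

Split into non-overlapping primitives; take the origin at the lower-left of the bounding box.
Web: 1.2 × 17, A = 20.4 cm², x = 0.6 cm, Ī = 2.448 cm⁴.
Top flange (beyond web): 9.3 × 2.4, A = 22.32 cm², x = 5.85 cm, Ī = 160.871 cm⁴.
Bottom flange (beyond web): 9.3 × 2.4, A = 22.32 cm², x = 5.85 cm, Ī = 160.871 cm⁴.
Centroid: x̄ = ΣA·x / ΣA = 4.20332 cm.
Transfer each piece to the centroidal y-axis using Ī + A·d² with d = x − 4.20332:
  web: d = -3.60332 cm → contributes +267.32 cm⁴
  top flange (beyond web): d = 1.64668 cm → contributes +221.393 cm⁴
  bottom flange (beyond web): d = 1.64668 cm → contributes +221.393 cm⁴
Total I = 710.106 cm⁴.

Iy ≈ 710.1 cm⁴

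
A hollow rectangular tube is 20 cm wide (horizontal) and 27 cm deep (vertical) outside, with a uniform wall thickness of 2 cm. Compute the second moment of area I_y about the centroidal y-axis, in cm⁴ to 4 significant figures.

I_y ≈ 1.015 × 10⁴ cm⁴

Split into non-overlapping primitives; take the origin at the lower-left of the bounding box.
Outer rectangle: 20 × 27, A = 540 cm², x = 10 cm, Ī = 18 000 cm⁴.
Inner void (subtracted): 16 × 23, A = 368 cm², x = 10 cm, Ī = 7850.67 cm⁴.
By symmetry the centroid is at mid-width, x̄ = 10 cm.
All pieces are centred on the centroidal y-axis, so I = ΣĪ (holes subtracted) = 10149.3 cm⁴.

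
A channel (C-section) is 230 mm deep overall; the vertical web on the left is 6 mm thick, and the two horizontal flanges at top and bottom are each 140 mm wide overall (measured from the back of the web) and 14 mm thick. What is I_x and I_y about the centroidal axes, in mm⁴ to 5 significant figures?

I_x ≈ 4.9908 × 10⁷ mm⁴, I_y ≈ 1.0562 × 10⁷ mm⁴

Treat the section as a set of non-overlapping primitives; coordinates are from the bounding-box lower-left.
Web: 6 × 230, A = 1 380 mm², y = 115 mm, Ī = 6 083 500 mm⁴.
Top flange (beyond web): 134 × 14, A = 1 876 mm², y = 223 mm, Ī = 30641.33 mm⁴.
Bottom flange (beyond web): 134 × 14, A = 1 876 mm², y = 7 mm, Ī = 30641.33 mm⁴.
By symmetry the centroid is at mid-height, ȳ = 115 mm.
Transfer each piece to the centroidal x-axis using Ī + A·d² with d = y − 115:
  web: d = 0 mm → contributes +6 083 500 mm⁴
  top flange (beyond web): d = 108 mm → contributes +21 912 305 mm⁴
  bottom flange (beyond web): d = -108 mm → contributes +21 912 305 mm⁴
Total I = 49 908 111 mm⁴.
For the y-axis: x̄ = 54.17693 mm.
Repeating about the centroidal y-axis gives I_y = 10 562 074 mm⁴.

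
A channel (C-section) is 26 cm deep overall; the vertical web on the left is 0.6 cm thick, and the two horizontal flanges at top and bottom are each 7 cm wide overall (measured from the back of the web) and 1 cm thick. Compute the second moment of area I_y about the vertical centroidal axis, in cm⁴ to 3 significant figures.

I_y ≈ 130 cm⁴

Split into non-overlapping primitives; take the origin at the lower-left of the bounding box.
Web: 0.6 × 26, A = 15.6 cm², x = 0.3 cm, Ī = 0.468 cm⁴.
Top flange (beyond web): 6.4 × 1, A = 6.4 cm², x = 3.8 cm, Ī = 21.845 cm⁴.
Bottom flange (beyond web): 6.4 × 1, A = 6.4 cm², x = 3.8 cm, Ī = 21.845 cm⁴.
Centroid: x̄ = ΣA·x / ΣA = 1.8775 cm.
Transfer each piece to the vertical centroidal axis using Ī + A·d² with d = x − 1.8775:
  web: d = -1.5775 cm → contributes +39.287 cm⁴
  top flange (beyond web): d = 1.9225 cm → contributes +45.501 cm⁴
  bottom flange (beyond web): d = 1.9225 cm → contributes +45.501 cm⁴
Total I = 130.29 cm⁴.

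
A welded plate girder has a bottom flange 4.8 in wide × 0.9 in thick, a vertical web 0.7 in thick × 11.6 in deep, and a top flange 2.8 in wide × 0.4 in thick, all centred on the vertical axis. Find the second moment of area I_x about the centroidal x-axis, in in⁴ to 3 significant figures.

I_x ≈ 270 in⁴

Break the section into simple shapes (no overlaps), measuring from the bottom-left corner of the bounding box.
Bottom plate: 4.8 × 0.9, A = 4.32 in², y = 0.45 in, Ī = 0.2916 in⁴.
Web plate: 0.7 × 11.6, A = 8.12 in², y = 6.7 in, Ī = 91.052 in⁴.
Top plate: 2.8 × 0.4, A = 1.12 in², y = 12.7 in, Ī = 0.014933 in⁴.
Centroid: ȳ = ΣA·y / ΣA = 5.2044 in.
Transfer each piece to the centroidal x-axis using Ī + A·d² with d = y − 5.2044:
  bottom plate: d = -4.7544 in → contributes +97.943 in⁴
  web plate: d = 1.4956 in → contributes +109.21 in⁴
  top plate: d = 7.4956 in → contributes +62.941 in⁴
Total I = 270.1 in⁴.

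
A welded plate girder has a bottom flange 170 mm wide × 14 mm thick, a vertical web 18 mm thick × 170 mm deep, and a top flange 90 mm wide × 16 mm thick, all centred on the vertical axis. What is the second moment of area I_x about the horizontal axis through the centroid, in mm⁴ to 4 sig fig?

I_x ≈ 3.899 × 10⁷ mm⁴

Decompose the section into non-overlapping parts with the origin at the bottom-left of its bounding rectangle.
Bottom plate: 170 × 14, A = 2 380 mm², y = 7 mm, Ī = 38873.3 mm⁴.
Web plate: 18 × 170, A = 3 060 mm², y = 99 mm, Ī = 7 369 500 mm⁴.
Top plate: 90 × 16, A = 1 440 mm², y = 192 mm, Ī = 30 720 mm⁴.
Centroid: ȳ = ΣA·y / ΣA = 86.6395 mm.
Transfer each piece to the horizontal axis through the centroid using Ī + A·d² with d = y − 86.6395:
  bottom plate: d = -79.6395 mm → contributes +15 133 917 mm⁴
  web plate: d = 12.3605 mm → contributes +7 837 010 mm⁴
  top plate: d = 105.36 mm → contributes +16 015 912 mm⁴
Total I = 38 986 839 mm⁴.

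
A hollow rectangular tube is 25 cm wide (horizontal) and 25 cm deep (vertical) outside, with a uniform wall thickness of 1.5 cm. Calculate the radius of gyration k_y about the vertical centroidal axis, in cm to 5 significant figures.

k_y ≈ 9.6134 cm

Break the section into simple shapes (no overlaps), measuring from the bottom-left corner of the bounding box.
Outer rectangle: 25 × 25, A = 625 cm², x = 12.5 cm, Ī = 32552.08 cm⁴.
Inner void (subtracted): 22 × 22, A = 484 cm², x = 12.5 cm, Ī = 19521.33 cm⁴.
By symmetry the centroid is at mid-width, x̄ = 12.5 cm.
All pieces are centred on the vertical centroidal axis, so I = ΣĪ (holes subtracted) = 13030.75 cm⁴.
Radius of gyration: k = √(I/A) = √(13030.75 / 141) = 9.613359 cm.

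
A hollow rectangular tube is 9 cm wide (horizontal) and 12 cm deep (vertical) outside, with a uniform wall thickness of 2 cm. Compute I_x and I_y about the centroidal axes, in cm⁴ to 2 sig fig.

Decompose the section into non-overlapping parts with the origin at the bottom-left of its bounding rectangle.
Outer rectangle: 9 × 12, A = 108 cm², y = 6 cm, Ī = 1 296 cm⁴.
Inner void (subtracted): 5 × 8, A = 40 cm², y = 6 cm, Ī = 213.3 cm⁴.
By symmetry the centroid is at mid-height, ȳ = 6 cm.
All pieces are centred on the centroidal x-axis, so I = ΣĪ (holes subtracted) = 1 083 cm⁴.
Repeating about the centroidal y-axis gives I_y = 645.7 cm⁴.

I_x ≈ 1100 cm⁴, I_y ≈ 650 cm⁴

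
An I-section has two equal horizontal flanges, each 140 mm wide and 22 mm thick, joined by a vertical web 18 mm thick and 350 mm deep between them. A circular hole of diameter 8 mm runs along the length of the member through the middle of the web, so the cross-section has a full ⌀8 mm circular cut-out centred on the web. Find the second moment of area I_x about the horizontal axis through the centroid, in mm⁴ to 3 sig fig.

I_x ≈ 2.78 × 10⁸ mm⁴

Break the section into simple shapes (no overlaps), measuring from the bottom-left corner of the bounding box.
Bottom flange: 140 × 22, A = 3 080 mm², y = 11 mm, Ī = 124 227 mm⁴.
Web: 18 × 350, A = 6 300 mm², y = 197 mm, Ī = 64 312 500 mm⁴.
Top flange: 140 × 22, A = 3 080 mm², y = 383 mm, Ī = 124 227 mm⁴.
Hole (subtracted): ⌀8, A = 50.265 mm², y = 197 mm, Ī = 201.06 mm⁴.
By symmetry the centroid is at mid-height, ȳ = 197 mm.
Transfer each piece to the horizontal axis through the centroid using Ī + A·d² with d = y − 197:
  bottom flange: d = -186 mm → contributes +106 679 907 mm⁴
  web: d = 0 mm → contributes +64 312 500 mm⁴
  top flange: d = 186 mm → contributes +106 679 907 mm⁴
  hole: d = 0 mm → contributes −201.06 mm⁴
Total I = 277 672 112 mm⁴.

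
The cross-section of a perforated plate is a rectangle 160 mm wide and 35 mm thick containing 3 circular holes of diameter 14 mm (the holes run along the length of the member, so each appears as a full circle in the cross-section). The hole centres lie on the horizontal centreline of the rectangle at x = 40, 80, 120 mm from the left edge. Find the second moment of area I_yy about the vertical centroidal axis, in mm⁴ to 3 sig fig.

I_yy ≈ 1.14 × 10⁷ mm⁴

Split into non-overlapping primitives; take the origin at the lower-left of the bounding box.
Plate: 160 × 35, A = 5 600 mm², x = 80 mm, Ī = 11 946 667 mm⁴.
Hole 1 (subtracted): ⌀14, A = 153.94 mm², x = 40 mm, Ī = 1885.7 mm⁴.
Hole 2 (subtracted): ⌀14, A = 153.94 mm², x = 80 mm, Ī = 1885.7 mm⁴.
Hole 3 (subtracted): ⌀14, A = 153.94 mm², x = 120 mm, Ī = 1885.7 mm⁴.
By symmetry the centroid is at mid-width, x̄ = 80 mm.
Transfer each piece to the vertical centroidal axis using Ī + A·d² with d = x − 80:
  plate: d = 0 mm → contributes +11 946 667 mm⁴
  hole 1: d = -40 mm → contributes −248 187 mm⁴
  hole 2: d = 0 mm → contributes −1885.7 mm⁴
  hole 3: d = 40 mm → contributes −248 187 mm⁴
Total I = 11 448 408 mm⁴.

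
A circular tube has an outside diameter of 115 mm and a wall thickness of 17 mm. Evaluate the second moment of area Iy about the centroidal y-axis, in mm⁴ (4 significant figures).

Treat the section as a set of non-overlapping primitives; coordinates are from the bounding-box lower-left.
Outer circle: ⌀115, A = 10386.9 mm², x = 57.5 mm, Ī = 8 585 414 mm⁴.
Bore (subtracted): ⌀81, A = 5 153 mm², x = 57.5 mm, Ī = 2 113 051 mm⁴.
By symmetry the centroid is at mid-width, x̄ = 57.5 mm.
All pieces are centred on the centroidal y-axis, so I = ΣĪ (holes subtracted) = 6 472 363 mm⁴.

Iy ≈ 6.472 × 10⁶ mm⁴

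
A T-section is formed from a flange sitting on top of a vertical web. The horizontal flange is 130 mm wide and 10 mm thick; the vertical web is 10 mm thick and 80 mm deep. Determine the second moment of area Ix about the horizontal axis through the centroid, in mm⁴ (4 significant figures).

Treat the section as a set of non-overlapping primitives; coordinates are from the bounding-box lower-left.
Flange: 130 × 10, A = 1 300 mm², y = 85 mm, Ī = 10833.3 mm⁴.
Web: 10 × 80, A = 800 mm², y = 40 mm, Ī = 426 667 mm⁴.
Centroid: ȳ = ΣA·y / ΣA = 67.8571 mm.
Transfer each piece to the horizontal axis through the centroid using Ī + A·d² with d = y − 67.8571:
  flange: d = 17.1429 mm → contributes +392 874 mm⁴
  web: d = -27.8571 mm → contributes +1 047 483 mm⁴
Total I = 1 440 357 mm⁴.

Ix ≈ 1.440 × 10⁶ mm⁴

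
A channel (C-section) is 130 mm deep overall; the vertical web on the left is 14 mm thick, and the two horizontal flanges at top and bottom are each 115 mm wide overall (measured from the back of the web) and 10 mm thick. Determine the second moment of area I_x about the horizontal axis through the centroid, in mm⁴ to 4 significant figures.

I_x ≈ 9.852 × 10⁶ mm⁴

Decompose the section into non-overlapping parts with the origin at the bottom-left of its bounding rectangle.
Web: 14 × 130, A = 1 820 mm², y = 65 mm, Ī = 2 563 167 mm⁴.
Top flange (beyond web): 101 × 10, A = 1 010 mm², y = 125 mm, Ī = 8416.67 mm⁴.
Bottom flange (beyond web): 101 × 10, A = 1 010 mm², y = 5 mm, Ī = 8416.67 mm⁴.
By symmetry the centroid is at mid-height, ȳ = 65 mm.
Transfer each piece to the horizontal axis through the centroid using Ī + A·d² with d = y − 65:
  web: d = 0 mm → contributes +2 563 167 mm⁴
  top flange (beyond web): d = 60 mm → contributes +3 644 417 mm⁴
  bottom flange (beyond web): d = -60 mm → contributes +3 644 417 mm⁴
Total I = 9 852 000 mm⁴.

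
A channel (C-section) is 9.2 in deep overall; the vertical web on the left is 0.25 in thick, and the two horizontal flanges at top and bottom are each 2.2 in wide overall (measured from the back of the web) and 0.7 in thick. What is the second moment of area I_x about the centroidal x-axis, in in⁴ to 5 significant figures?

I_x ≈ 65.645 in⁴

Break the section into simple shapes (no overlaps), measuring from the bottom-left corner of the bounding box.
Web: 0.25 × 9.2, A = 2.3 in², y = 4.6 in, Ī = 16.22267 in⁴.
Top flange (beyond web): 1.95 × 0.7, A = 1.365 in², y = 8.85 in, Ī = 0.0557375 in⁴.
Bottom flange (beyond web): 1.95 × 0.7, A = 1.365 in², y = 0.35 in, Ī = 0.0557375 in⁴.
By symmetry the centroid is at mid-height, ȳ = 4.6 in.
Transfer each piece to the centroidal x-axis using Ī + A·d² with d = y − 4.6:
  web: d = 0 in → contributes +16.22267 in⁴
  top flange (beyond web): d = 4.25 in → contributes +24.71105 in⁴
  bottom flange (beyond web): d = -4.25 in → contributes +24.71105 in⁴
Total I = 65.64477 in⁴.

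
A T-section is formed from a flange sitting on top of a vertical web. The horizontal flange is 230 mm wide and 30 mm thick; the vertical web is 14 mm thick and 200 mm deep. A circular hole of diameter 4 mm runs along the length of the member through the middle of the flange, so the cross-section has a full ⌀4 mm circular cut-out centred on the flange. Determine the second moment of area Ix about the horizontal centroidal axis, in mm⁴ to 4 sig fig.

Treat the section as a set of non-overlapping primitives; coordinates are from the bounding-box lower-left.
Flange: 230 × 30, A = 6 900 mm², y = 215 mm, Ī = 517 500 mm⁴.
Web: 14 × 200, A = 2 800 mm², y = 100 mm, Ī = 9 333 333 mm⁴.
Hole (subtracted): ⌀4, A = 12.5664 mm², y = 215 mm, Ī = 12.5664 mm⁴.
Centroid: ȳ = ΣA·y / ΣA = 181.761 mm.
Transfer each piece to the horizontal centroidal axis using Ī + A·d² with d = y − 181.761:
  flange: d = 33.2389 mm → contributes +8 140 806 mm⁴
  web: d = -81.7611 mm → contributes +28 050 973 mm⁴
  hole: d = 33.2389 mm → contributes −13896.2 mm⁴
Total I = 36 177 883 mm⁴.

Ix ≈ 3.618 × 10⁷ mm⁴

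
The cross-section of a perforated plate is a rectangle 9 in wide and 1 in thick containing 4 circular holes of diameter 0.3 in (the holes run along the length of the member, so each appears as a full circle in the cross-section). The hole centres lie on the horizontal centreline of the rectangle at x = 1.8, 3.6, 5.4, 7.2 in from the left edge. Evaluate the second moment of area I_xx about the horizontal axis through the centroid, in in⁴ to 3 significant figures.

I_xx ≈ 0.748 in⁴

Decompose the section into non-overlapping parts with the origin at the bottom-left of its bounding rectangle.
Plate: 9 × 1, A = 9 in², y = 0.5 in, Ī = 0.75 in⁴.
Hole 1 (subtracted): ⌀0.3, A = 0.070686 in², y = 0.5 in, Ī = 0.00039761 in⁴.
Hole 2 (subtracted): ⌀0.3, A = 0.070686 in², y = 0.5 in, Ī = 0.00039761 in⁴.
Hole 3 (subtracted): ⌀0.3, A = 0.070686 in², y = 0.5 in, Ī = 0.00039761 in⁴.
Hole 4 (subtracted): ⌀0.3, A = 0.070686 in², y = 0.5 in, Ī = 0.00039761 in⁴.
By symmetry the centroid is at mid-height, ȳ = 0.5 in.
All pieces are centred on the horizontal axis through the centroid, so I = ΣĪ (holes subtracted) = 0.74841 in⁴.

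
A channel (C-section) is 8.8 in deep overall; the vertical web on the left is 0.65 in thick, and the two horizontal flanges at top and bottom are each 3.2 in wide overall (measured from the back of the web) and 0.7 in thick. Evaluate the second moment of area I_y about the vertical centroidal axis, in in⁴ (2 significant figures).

Split into non-overlapping primitives; take the origin at the lower-left of the bounding box.
Web: 0.65 × 8.8, A = 5.72 in², x = 0.325 in, Ī = 0.2014 in⁴.
Top flange (beyond web): 2.55 × 0.7, A = 1.785 in², x = 1.925 in, Ī = 0.9672 in⁴.
Bottom flange (beyond web): 2.55 × 0.7, A = 1.785 in², x = 1.925 in, Ī = 0.9672 in⁴.
Centroid: x̄ = ΣA·x / ΣA = 0.9399 in.
Transfer each piece to the vertical centroidal axis using Ī + A·d² with d = x − 0.9399:
  web: d = -0.6149 in → contributes +2.364 in⁴
  top flange (beyond web): d = 0.9851 in → contributes +2.7 in⁴
  bottom flange (beyond web): d = 0.9851 in → contributes +2.7 in⁴
Total I = 7.763 in⁴.

I_y ≈ 7.8 in⁴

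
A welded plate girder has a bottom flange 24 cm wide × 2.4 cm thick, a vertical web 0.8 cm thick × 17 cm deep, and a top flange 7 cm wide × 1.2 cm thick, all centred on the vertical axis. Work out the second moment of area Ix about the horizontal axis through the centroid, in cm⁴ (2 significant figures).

Split into non-overlapping primitives; take the origin at the lower-left of the bounding box.
Bottom plate: 24 × 2.4, A = 57.6 cm², y = 1.2 cm, Ī = 27.65 cm⁴.
Web plate: 0.8 × 17, A = 13.6 cm², y = 10.9 cm, Ī = 327.5 cm⁴.
Top plate: 7 × 1.2, A = 8.4 cm², y = 20 cm, Ī = 1.008 cm⁴.
Centroid: ȳ = ΣA·y / ΣA = 4.841 cm.
Transfer each piece to the horizontal axis through the centroid using Ī + A·d² with d = y − 4.841:
  bottom plate: d = -3.641 cm → contributes +791.3 cm⁴
  web plate: d = 6.059 cm → contributes +826.8 cm⁴
  top plate: d = 15.16 cm → contributes +1 931 cm⁴
Total I = 3 549 cm⁴.

Ix ≈ 3500 cm⁴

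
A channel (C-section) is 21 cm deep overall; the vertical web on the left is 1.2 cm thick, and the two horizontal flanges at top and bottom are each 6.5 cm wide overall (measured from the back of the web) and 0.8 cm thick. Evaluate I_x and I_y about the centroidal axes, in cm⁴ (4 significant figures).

I_x ≈ 1792 cm⁴, I_y ≈ 89.89 cm⁴

Decompose the section into non-overlapping parts with the origin at the bottom-left of its bounding rectangle.
Web: 1.2 × 21, A = 25.2 cm², y = 10.5 cm, Ī = 926.1 cm⁴.
Top flange (beyond web): 5.3 × 0.8, A = 4.24 cm², y = 20.6 cm, Ī = 0.226133 cm⁴.
Bottom flange (beyond web): 5.3 × 0.8, A = 4.24 cm², y = 0.4 cm, Ī = 0.226133 cm⁴.
By symmetry the centroid is at mid-height, ȳ = 10.5 cm.
Transfer each piece to the centroidal x-axis using Ī + A·d² with d = y − 10.5:
  web: d = 0 cm → contributes +926.1 cm⁴
  top flange (beyond web): d = 10.1 cm → contributes +432.749 cm⁴
  bottom flange (beyond web): d = -10.1 cm → contributes +432.749 cm⁴
Total I = 1791.6 cm⁴.
For the y-axis: x̄ = 1.41829 cm.
Repeating about the centroidal y-axis gives I_y = 89.8922 cm⁴.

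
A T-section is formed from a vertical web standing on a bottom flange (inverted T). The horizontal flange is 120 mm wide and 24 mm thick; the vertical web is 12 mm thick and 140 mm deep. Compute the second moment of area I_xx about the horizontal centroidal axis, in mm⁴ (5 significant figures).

I_xx ≈ 1.0017 × 10⁷ mm⁴

Break the section into simple shapes (no overlaps), measuring from the bottom-left corner of the bounding box.
Flange: 120 × 24, A = 2 880 mm², y = 12 mm, Ī = 138 240 mm⁴.
Web: 12 × 140, A = 1 680 mm², y = 94 mm, Ī = 2 744 000 mm⁴.
Centroid: ȳ = ΣA·y / ΣA = 42.21053 mm.
Transfer each piece to the horizontal centroidal axis using Ī + A·d² with d = y − 42.21053:
  flange: d = -30.21053 mm → contributes +2 766 747 mm⁴
  web: d = 51.78947 mm → contributes +7 250 011 mm⁴
Total I = 10 016 758 mm⁴.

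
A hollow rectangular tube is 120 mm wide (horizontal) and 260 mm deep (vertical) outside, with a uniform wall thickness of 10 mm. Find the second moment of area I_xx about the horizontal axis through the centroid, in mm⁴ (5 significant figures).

Split into non-overlapping primitives; take the origin at the lower-left of the bounding box.
Outer rectangle: 120 × 260, A = 31 200 mm², y = 130 mm, Ī = 175 760 000 mm⁴.
Inner void (subtracted): 100 × 240, A = 24 000 mm², y = 130 mm, Ī = 115 200 000 mm⁴.
By symmetry the centroid is at mid-height, ȳ = 130 mm.
All pieces are centred on the horizontal axis through the centroid, so I = ΣĪ (holes subtracted) = 60 560 000 mm⁴.

I_xx ≈ 6.0560 × 10⁷ mm⁴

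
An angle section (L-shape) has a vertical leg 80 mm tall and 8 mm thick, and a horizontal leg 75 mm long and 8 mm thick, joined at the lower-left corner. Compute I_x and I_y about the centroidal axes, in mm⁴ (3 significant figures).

I_x ≈ 7.22 × 10⁵ mm⁴, I_y ≈ 6.14 × 10⁵ mm⁴

Split into non-overlapping primitives; take the origin at the lower-left of the bounding box.
Vertical leg: 8 × 80, A = 640 mm², y = 40 mm, Ī = 341 333 mm⁴.
Horizontal leg (remainder): 67 × 8, A = 536 mm², y = 4 mm, Ī = 2858.7 mm⁴.
Centroid: ȳ = ΣA·y / ΣA = 23.592 mm.
Transfer each piece to the centroidal x-axis using Ī + A·d² with d = y − 23.592:
  vertical leg: d = 16.408 mm → contributes +513 639 mm⁴
  horizontal leg (remainder): d = -19.592 mm → contributes +208 597 mm⁴
Total I = 722 236 mm⁴.
For the y-axis: x̄ = 21.092 mm.
Repeating about the centroidal y-axis gives I_y = 614 126 mm⁴.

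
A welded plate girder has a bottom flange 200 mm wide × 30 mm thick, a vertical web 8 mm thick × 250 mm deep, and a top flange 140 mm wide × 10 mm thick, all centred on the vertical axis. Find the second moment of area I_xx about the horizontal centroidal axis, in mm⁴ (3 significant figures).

I_xx ≈ 1.06 × 10⁸ mm⁴

Break the section into simple shapes (no overlaps), measuring from the bottom-left corner of the bounding box.
Bottom plate: 200 × 30, A = 6 000 mm², y = 15 mm, Ī = 450 000 mm⁴.
Web plate: 8 × 250, A = 2 000 mm², y = 155 mm, Ī = 10 416 667 mm⁴.
Top plate: 140 × 10, A = 1 400 mm², y = 285 mm, Ī = 11 667 mm⁴.
Centroid: ȳ = ΣA·y / ΣA = 85 mm.
Transfer each piece to the horizontal centroidal axis using Ī + A·d² with d = y − 85:
  bottom plate: d = -70 mm → contributes +29 850 000 mm⁴
  web plate: d = 70 mm → contributes +20 216 667 mm⁴
  top plate: d = 200 mm → contributes +56 011 667 mm⁴
Total I = 106 078 333 mm⁴.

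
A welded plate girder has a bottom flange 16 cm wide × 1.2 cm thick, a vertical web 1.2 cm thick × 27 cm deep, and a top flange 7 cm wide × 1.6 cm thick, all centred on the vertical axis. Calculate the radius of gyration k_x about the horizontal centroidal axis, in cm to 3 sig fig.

Treat the section as a set of non-overlapping primitives; coordinates are from the bounding-box lower-left.
Bottom plate: 16 × 1.2, A = 19.2 cm², y = 0.6 cm, Ī = 2.304 cm⁴.
Web plate: 1.2 × 27, A = 32.4 cm², y = 14.7 cm, Ī = 1968.3 cm⁴.
Top plate: 7 × 1.6, A = 11.2 cm², y = 29 cm, Ī = 2.3893 cm⁴.
Centroid: ȳ = ΣA·y / ΣA = 12.939 cm.
Transfer each piece to the horizontal centroidal axis using Ī + A·d² with d = y − 12.939:
  bottom plate: d = -12.339 cm → contributes +2925.8 cm⁴
  web plate: d = 1.7605 cm → contributes +2068.7 cm⁴
  top plate: d = 16.061 cm → contributes +2891.3 cm⁴
Total I = 7885.8 cm⁴.
Radius of gyration: k = √(I/A) = √(7885.8 / 62.8) = 11.206 cm.

k_x ≈ 11.2 cm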